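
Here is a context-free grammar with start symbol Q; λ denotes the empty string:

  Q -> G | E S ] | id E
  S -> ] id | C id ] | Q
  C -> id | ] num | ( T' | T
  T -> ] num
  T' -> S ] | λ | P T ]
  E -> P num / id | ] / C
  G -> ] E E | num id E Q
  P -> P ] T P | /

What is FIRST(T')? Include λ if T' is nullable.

{ (, /, ], id, num, λ }

From T' -> S ]: add FIRST(S) = { (, /, ], id, num }.
T' -> λ contributes λ.
From T' -> P T ]: add FIRST(P) = { / }.
Union: FIRST(T') = { (, /, ], id, num, λ }.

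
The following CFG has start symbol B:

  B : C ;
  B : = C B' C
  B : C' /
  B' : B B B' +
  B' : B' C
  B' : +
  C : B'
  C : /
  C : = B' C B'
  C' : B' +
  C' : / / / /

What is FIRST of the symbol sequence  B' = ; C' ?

Add FIRST(B') = { +, /, = }; B' is not nullable, stop.

{ +, /, = }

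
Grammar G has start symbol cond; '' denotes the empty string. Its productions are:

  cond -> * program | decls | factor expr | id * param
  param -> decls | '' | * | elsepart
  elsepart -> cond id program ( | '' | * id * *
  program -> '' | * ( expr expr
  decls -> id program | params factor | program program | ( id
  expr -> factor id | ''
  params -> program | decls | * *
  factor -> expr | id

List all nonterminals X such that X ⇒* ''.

{ cond, decls, elsepart, expr, factor, param, params, program }

Directly nullable (have an ''-production): param, elsepart, program, expr.
decls -> params factor with every symbol nullable, so decls is nullable.
cond -> decls with every symbol nullable, so cond is nullable.
params -> program with every symbol nullable, so params is nullable.
factor -> expr with every symbol nullable, so factor is nullable.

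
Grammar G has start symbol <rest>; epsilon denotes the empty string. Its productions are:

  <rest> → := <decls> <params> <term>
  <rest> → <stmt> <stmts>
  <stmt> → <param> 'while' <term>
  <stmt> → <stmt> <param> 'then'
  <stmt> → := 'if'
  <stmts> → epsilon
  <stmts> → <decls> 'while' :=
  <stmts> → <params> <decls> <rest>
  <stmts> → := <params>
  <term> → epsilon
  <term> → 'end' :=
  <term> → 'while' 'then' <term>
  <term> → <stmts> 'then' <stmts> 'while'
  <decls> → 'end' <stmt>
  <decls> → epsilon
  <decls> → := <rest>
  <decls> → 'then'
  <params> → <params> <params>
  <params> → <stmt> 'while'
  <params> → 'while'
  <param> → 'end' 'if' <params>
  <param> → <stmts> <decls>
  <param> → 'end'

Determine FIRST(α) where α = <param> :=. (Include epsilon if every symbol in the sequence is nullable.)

{ 'end', 'then', 'while', := }

Add FIRST(<param>)\{epsilon} = { 'end', 'then', 'while', := }; <param> is nullable, continue.
:= is a terminal; add {:=} and stop.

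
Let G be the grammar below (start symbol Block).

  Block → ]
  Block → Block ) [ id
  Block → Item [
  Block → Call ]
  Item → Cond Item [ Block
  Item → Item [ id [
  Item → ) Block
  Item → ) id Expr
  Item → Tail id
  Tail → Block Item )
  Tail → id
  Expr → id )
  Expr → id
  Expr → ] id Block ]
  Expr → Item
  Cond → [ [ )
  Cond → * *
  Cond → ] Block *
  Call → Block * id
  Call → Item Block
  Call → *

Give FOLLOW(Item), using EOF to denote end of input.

{ ), *, [, ], id }

In Block → Item [: add FIRST([) = { [ }.
In Item → Cond Item [ Block: add FIRST([ Block) = { [ }.
In Item → Item [ id [: add FIRST([ id [) = { [ }.
In Tail → Block Item ): add FIRST()) = { ) }.
In Expr → Item: Item is at the end, add FOLLOW(Expr) = { ), *, [, ], id }.
In Call → Item Block: add FIRST(Block) = { ), *, [, ], id }.
Union: FOLLOW(Item) = { ), *, [, ], id }.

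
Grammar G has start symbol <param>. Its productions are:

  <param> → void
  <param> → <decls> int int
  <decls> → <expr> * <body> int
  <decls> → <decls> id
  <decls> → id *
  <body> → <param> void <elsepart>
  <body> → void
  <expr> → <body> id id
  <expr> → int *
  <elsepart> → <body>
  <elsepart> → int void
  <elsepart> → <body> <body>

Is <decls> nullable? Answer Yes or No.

No nonterminal in this grammar is nullable.
No production of <decls> has an RHS whose symbols are all nullable, so <decls> is not nullable.

No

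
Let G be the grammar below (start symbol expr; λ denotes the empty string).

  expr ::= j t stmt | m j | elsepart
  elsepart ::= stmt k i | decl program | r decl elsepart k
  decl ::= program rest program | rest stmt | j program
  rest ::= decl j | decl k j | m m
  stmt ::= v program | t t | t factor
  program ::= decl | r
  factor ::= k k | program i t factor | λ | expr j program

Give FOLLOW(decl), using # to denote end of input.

In elsepart ::= decl program: add FIRST(program) = { j, m, r }.
In elsepart ::= r decl elsepart k: add FIRST(elsepart k) = { j, m, r, t, v }.
In rest ::= decl j: add FIRST(j) = { j }.
In rest ::= decl k j: add FIRST(k j) = { k }.
In program ::= decl: decl is at the end, add FOLLOW(program) = { #, i, j, k, m, r, t, v }.
Union: FOLLOW(decl) = { #, i, j, k, m, r, t, v }.

{ #, i, j, k, m, r, t, v }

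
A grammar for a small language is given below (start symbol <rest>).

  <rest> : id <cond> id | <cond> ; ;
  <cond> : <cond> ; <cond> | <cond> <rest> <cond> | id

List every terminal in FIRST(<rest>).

{ id }

<rest> : id <cond> id contributes {id}.
From <rest> : <cond> ; ;: add FIRST(<cond>) = { id }.
Union: FIRST(<rest>) = { id }.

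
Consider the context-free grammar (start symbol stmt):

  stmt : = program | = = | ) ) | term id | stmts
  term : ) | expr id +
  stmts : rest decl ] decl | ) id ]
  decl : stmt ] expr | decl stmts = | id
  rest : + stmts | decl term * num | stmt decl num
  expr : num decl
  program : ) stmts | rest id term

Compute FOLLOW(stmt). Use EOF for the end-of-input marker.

stmt is the start symbol, so EOF ∈ FOLLOW(stmt).
In decl : stmt ] expr: add FIRST(] expr) = { ] }.
In rest : stmt decl num: add FIRST(decl num) = { ), +, =, id, num }.
Union: FOLLOW(stmt) = { EOF, ), +, =, ], id, num }.

{ EOF, ), +, =, ], id, num }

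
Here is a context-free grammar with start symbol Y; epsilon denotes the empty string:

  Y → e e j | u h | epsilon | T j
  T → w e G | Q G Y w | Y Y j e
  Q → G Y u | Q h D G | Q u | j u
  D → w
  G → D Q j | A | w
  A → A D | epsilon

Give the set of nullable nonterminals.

Directly nullable (have an epsilon-production): Y, A.
G → A with every symbol nullable, so G is nullable.
No other nonterminal has a production whose RHS symbols are all nullable.

{ A, G, Y }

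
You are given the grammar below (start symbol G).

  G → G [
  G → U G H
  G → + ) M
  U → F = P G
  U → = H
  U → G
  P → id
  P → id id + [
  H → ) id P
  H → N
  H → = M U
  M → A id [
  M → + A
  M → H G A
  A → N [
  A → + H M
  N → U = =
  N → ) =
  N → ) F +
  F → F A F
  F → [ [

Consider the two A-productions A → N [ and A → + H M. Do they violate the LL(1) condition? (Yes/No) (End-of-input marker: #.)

Yes

FIRST(N [) = { ), +, =, [ } and FIRST(+ H M) = { + }.
Both contain +, so the two alternatives are not disjoint — LL(1) conflict.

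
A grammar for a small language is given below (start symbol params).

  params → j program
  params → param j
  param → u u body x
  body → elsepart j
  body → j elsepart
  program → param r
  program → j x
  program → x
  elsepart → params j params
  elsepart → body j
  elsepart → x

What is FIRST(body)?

{ j, u, x }

From body → elsepart j: add FIRST(elsepart) = { j, u, x }.
body → j elsepart contributes {j}.
Union: FIRST(body) = { j, u, x }.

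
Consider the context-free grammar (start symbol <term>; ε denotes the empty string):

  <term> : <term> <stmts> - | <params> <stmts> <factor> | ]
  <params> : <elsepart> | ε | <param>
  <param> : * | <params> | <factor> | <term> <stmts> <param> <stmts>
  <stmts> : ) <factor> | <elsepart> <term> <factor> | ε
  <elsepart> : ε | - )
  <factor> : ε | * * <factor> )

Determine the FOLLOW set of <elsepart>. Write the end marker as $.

In <params> : <elsepart>: <elsepart> is at the end, add FOLLOW(<params>) = { $, ), *, -, ] }.
In <stmts> : <elsepart> <term> <factor>: add FIRST(<term> <factor>)\{ε} = { ), *, -, ] }.
  Since <term> <factor> is nullable, also add FOLLOW(<stmts>) = { $, ), *, -, ] }.
Union: FOLLOW(<elsepart>) = { $, ), *, -, ] }.

{ $, ), *, -, ] }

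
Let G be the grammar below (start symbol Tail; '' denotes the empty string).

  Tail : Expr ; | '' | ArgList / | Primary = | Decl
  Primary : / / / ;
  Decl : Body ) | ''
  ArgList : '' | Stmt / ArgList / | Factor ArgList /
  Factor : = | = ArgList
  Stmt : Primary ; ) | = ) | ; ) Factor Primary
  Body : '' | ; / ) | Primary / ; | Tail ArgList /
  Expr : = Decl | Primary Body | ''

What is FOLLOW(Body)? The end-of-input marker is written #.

In Decl : Body ): add FIRST()) = { ) }.
In Expr : Primary Body: Body is at the end, add FOLLOW(Expr) = { ; }.
Union: FOLLOW(Body) = { ), ; }.

{ ), ; }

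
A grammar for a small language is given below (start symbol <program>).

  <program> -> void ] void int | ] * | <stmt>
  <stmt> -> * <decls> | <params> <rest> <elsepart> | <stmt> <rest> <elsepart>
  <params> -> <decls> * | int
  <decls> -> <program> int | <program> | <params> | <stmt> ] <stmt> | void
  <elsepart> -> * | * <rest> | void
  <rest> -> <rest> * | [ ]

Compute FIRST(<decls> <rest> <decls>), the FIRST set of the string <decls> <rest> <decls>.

{ *, ], int, void }

Add FIRST(<decls>) = { *, ], int, void }; <decls> is not nullable, stop.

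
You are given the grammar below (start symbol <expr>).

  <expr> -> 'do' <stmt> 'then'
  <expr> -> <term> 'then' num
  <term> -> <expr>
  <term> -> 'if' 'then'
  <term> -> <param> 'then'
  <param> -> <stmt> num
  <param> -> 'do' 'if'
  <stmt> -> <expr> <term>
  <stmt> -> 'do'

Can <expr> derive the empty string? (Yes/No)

No nonterminal in this grammar is nullable.
No production of <expr> has an RHS whose symbols are all nullable, so <expr> is not nullable.

No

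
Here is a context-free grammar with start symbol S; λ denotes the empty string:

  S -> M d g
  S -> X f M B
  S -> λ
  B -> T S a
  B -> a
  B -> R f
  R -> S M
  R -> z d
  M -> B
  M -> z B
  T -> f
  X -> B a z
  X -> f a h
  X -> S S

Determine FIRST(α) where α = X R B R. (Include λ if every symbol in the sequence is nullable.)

{ a, f, z }

Add FIRST(X)\{λ} = { a, f, z }; X is nullable, continue.
Add FIRST(R) = { a, f, z }; R is not nullable, stop.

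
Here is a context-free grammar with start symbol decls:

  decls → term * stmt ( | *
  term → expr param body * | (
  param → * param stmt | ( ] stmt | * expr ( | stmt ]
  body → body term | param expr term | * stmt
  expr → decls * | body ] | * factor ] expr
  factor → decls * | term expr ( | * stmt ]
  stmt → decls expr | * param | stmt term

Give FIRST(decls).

From decls → term * stmt (: add FIRST(term) = { (, * }.
decls → * contributes {*}.
Union: FIRST(decls) = { (, * }.

{ (, * }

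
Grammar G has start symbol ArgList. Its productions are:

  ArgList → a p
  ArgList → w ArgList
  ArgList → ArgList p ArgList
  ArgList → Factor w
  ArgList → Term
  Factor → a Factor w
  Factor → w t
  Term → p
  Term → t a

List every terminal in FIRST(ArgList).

ArgList → a p contributes {a}.
ArgList → w ArgList contributes {w}.
From ArgList → ArgList p ArgList: add FIRST(ArgList) = { a, p, t, w }.
From ArgList → Factor w: add FIRST(Factor) = { a, w }.
From ArgList → Term: add FIRST(Term) = { p, t }.
Union: FIRST(ArgList) = { a, p, t, w }.

{ a, p, t, w }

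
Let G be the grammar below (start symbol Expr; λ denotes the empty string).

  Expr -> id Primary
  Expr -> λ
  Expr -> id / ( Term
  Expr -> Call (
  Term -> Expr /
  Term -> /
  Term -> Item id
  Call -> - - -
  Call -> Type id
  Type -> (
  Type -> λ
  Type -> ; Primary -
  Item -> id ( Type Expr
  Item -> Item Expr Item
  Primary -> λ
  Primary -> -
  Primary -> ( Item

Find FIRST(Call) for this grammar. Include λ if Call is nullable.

{ (, -, ;, id }

Call -> - - - contributes {-}.
From Call -> Type id: Type nullable, take FIRST(Type) ∪ {id} = { (, ;, id }.
Union: FIRST(Call) = { (, -, ;, id }.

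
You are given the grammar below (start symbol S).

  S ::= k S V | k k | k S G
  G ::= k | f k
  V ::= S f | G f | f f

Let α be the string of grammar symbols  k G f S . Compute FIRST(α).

{ k }

k is a terminal; add {k} and stop.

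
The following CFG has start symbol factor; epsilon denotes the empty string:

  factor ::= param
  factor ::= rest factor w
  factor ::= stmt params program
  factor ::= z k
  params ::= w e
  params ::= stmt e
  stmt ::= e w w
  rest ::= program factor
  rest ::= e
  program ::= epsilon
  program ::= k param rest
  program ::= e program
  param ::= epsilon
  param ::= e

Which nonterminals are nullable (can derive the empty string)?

Directly nullable (have an epsilon-production): program, param.
rest ::= program factor with every symbol nullable, so rest is nullable.
factor ::= param with every symbol nullable, so factor is nullable.
No other nonterminal has a production whose RHS symbols are all nullable.

{ factor, param, program, rest }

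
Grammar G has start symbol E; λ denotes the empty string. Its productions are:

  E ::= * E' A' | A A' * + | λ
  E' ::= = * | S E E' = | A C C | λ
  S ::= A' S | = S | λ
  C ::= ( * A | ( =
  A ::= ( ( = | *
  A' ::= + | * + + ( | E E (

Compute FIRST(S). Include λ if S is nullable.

{ (, *, +, =, λ }

From S ::= A' S: add FIRST(A') = { (, *, + }.
S ::= = S contributes {=}.
S ::= λ contributes λ.
Union: FIRST(S) = { (, *, +, =, λ }.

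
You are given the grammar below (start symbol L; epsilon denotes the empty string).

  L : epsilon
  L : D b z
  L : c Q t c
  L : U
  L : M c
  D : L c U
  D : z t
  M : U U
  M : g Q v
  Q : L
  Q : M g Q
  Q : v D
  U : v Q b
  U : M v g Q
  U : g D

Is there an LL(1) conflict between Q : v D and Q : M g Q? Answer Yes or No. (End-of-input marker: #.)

Yes

FIRST(v D) = { v } and FIRST(M g Q) = { g, v }.
Both contain v, so the two alternatives are not disjoint — LL(1) conflict.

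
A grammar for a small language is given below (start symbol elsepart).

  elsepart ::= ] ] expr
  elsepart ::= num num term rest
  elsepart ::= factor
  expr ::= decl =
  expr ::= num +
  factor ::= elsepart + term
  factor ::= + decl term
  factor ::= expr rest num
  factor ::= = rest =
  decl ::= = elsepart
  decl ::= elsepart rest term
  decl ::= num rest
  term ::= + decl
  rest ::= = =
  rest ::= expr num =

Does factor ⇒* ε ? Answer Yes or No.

No

No nonterminal in this grammar is nullable.
No production of factor has an RHS whose symbols are all nullable, so factor is not nullable.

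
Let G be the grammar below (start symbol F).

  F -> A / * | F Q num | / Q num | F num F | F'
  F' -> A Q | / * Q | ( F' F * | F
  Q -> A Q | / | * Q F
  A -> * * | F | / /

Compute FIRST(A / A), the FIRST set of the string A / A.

{ (, *, / }

Add FIRST(A) = { (, *, / }; A is not nullable, stop.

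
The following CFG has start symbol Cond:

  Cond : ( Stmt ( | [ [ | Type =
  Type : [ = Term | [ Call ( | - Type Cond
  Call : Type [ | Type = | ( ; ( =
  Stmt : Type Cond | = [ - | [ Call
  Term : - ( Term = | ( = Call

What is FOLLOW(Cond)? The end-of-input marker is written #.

{ #, (, -, =, [ }

Cond is the start symbol, so # ∈ FOLLOW(Cond).
In Type : - Type Cond: Cond is at the end, add FOLLOW(Type) = { (, -, =, [ }.
In Stmt : Type Cond: Cond is at the end, add FOLLOW(Stmt) = { ( }.
Union: FOLLOW(Cond) = { #, (, -, =, [ }.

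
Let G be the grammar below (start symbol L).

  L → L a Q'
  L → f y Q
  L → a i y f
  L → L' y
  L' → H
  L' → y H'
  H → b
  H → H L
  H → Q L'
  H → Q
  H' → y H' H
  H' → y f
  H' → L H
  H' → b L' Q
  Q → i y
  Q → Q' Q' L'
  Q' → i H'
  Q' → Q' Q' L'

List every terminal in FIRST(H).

{ b, i }

H → b contributes {b}.
From H → H L: add FIRST(H) = { b, i }.
From H → Q L': add FIRST(Q) = { i }.
From H → Q: add FIRST(Q) = { i }.
Union: FIRST(H) = { b, i }.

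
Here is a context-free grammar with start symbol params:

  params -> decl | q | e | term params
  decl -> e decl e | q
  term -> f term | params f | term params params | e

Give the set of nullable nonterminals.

{ } (none)

No nonterminal has an empty production or an RHS whose symbols are all nullable.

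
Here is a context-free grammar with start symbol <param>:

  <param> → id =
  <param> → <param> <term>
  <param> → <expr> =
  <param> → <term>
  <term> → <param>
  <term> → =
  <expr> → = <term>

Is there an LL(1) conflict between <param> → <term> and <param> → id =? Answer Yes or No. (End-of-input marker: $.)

FIRST(<term>) = { =, id } and FIRST(id =) = { id }.
Both contain id, so the two alternatives are not disjoint — LL(1) conflict.

Yes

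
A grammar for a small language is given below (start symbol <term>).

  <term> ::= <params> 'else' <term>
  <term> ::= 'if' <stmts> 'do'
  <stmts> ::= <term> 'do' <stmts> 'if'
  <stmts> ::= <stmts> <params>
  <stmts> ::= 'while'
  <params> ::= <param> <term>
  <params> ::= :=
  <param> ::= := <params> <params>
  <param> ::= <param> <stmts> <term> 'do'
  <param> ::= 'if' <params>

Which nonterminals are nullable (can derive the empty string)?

{ } (none)

No nonterminal has an empty production or an RHS whose symbols are all nullable.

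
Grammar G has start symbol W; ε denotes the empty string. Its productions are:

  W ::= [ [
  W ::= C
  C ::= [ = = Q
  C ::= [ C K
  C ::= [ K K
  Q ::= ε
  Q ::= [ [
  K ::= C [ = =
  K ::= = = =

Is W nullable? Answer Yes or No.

No

Nullable nonterminals: Q.
No production of W has an RHS whose symbols are all nullable, so W is not nullable.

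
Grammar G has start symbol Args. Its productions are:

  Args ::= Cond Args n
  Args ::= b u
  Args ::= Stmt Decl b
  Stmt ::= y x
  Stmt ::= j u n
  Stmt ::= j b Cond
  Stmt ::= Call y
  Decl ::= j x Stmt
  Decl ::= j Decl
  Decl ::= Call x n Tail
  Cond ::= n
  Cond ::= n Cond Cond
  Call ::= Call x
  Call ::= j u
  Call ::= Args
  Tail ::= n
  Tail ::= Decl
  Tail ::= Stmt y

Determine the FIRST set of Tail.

{ b, j, n, y }

Tail ::= n contributes {n}.
From Tail ::= Decl: add FIRST(Decl) = { b, j, n, y }.
From Tail ::= Stmt y: add FIRST(Stmt) = { b, j, n, y }.
Union: FIRST(Tail) = { b, j, n, y }.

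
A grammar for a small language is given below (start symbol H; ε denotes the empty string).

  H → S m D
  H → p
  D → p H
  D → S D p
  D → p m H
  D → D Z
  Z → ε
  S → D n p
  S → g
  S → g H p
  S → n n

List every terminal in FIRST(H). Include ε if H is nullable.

{ g, n, p }

From H → S m D: add FIRST(S) = { g, n, p }.
H → p contributes {p}.
Union: FIRST(H) = { g, n, p }.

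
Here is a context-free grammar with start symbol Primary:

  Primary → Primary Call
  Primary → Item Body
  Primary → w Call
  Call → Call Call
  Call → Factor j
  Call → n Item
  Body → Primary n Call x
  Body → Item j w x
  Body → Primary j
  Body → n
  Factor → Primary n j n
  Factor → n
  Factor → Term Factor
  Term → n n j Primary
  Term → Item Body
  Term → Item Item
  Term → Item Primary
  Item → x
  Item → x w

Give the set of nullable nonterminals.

{ } (none)

No nonterminal has an empty production or an RHS whose symbols are all nullable.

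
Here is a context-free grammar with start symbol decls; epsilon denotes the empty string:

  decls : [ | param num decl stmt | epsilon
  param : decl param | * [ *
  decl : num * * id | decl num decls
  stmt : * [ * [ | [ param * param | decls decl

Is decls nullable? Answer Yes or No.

decls has an epsilon-production, so decls ⇒ epsilon.

Yes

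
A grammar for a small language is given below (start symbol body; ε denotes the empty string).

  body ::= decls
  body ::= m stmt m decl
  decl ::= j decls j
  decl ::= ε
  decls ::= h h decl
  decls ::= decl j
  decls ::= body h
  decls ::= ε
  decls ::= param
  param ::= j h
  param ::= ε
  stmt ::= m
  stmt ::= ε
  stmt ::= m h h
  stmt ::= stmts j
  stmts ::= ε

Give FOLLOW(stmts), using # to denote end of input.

{ j }

In stmt ::= stmts j: add FIRST(j) = { j }.
Union: FOLLOW(stmts) = { j }.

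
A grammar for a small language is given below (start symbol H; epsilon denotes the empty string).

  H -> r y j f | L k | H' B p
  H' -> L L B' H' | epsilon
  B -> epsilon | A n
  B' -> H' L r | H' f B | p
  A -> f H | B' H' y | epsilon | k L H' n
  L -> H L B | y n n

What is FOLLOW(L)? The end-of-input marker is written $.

In H -> L k: add FIRST(k) = { k }.
In H' -> L L B' H': add FIRST(L B' H') = { f, k, n, p, r, y }.
In H' -> L L B' H': add FIRST(B' H') = { f, k, n, p, r, y }.
In B' -> H' L r: add FIRST(r) = { r }.
In A -> k L H' n: add FIRST(H' n) = { f, k, n, p, r, y }.
In L -> H L B: add FIRST(B)\{epsilon} = { f, k, n, p, r, y }.
  Since B is nullable, also add FOLLOW(L) = { f, k, n, p, r, y }.
Union: FOLLOW(L) = { f, k, n, p, r, y }.

{ f, k, n, p, r, y }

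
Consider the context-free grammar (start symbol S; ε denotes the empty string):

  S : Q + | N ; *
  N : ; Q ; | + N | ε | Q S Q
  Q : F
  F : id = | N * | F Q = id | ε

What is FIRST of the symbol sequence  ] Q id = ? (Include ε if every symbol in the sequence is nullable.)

{ ] }

] is a terminal; add {]} and stop.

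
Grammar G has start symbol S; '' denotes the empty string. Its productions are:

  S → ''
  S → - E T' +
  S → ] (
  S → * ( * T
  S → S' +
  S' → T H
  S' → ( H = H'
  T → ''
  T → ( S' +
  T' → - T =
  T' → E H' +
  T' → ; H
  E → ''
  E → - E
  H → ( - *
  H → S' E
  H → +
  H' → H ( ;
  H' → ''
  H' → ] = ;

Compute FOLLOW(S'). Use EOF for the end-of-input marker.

In S → S' +: add FIRST(+) = { + }.
In T → ( S' +: add FIRST(+) = { + }.
In H → S' E: add FIRST(E)\{''} = { - }.
  Since E is nullable, also add FOLLOW(H) = { (, +, -, = }.
Union: FOLLOW(S') = { (, +, -, = }.

{ (, +, -, = }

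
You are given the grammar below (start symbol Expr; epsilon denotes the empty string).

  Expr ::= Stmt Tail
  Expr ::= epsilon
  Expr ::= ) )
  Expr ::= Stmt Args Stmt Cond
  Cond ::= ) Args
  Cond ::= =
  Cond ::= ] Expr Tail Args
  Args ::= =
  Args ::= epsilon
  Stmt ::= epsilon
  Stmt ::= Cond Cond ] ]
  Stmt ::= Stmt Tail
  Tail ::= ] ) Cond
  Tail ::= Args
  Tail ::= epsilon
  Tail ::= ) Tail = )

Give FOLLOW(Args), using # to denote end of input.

{ #, ), =, ] }

In Expr ::= Stmt Args Stmt Cond: add FIRST(Stmt Cond) = { ), =, ] }.
In Cond ::= ) Args: Args is at the end, add FOLLOW(Cond) = { #, ), =, ] }.
In Cond ::= ] Expr Tail Args: Args is at the end, add FOLLOW(Cond) = { #, ), =, ] }.
In Tail ::= Args: Args is at the end, add FOLLOW(Tail) = { #, ), =, ] }.
Union: FOLLOW(Args) = { #, ), =, ] }.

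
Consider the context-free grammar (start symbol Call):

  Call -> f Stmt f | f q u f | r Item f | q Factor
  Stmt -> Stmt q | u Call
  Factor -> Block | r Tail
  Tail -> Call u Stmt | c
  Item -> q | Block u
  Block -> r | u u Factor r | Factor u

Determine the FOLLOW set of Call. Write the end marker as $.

Call is the start symbol, so $ ∈ FOLLOW(Call).
In Stmt -> u Call: Call is at the end, add FOLLOW(Stmt) = { $, f, q, r, u }.
In Tail -> Call u Stmt: add FIRST(u Stmt) = { u }.
Union: FOLLOW(Call) = { $, f, q, r, u }.

{ $, f, q, r, u }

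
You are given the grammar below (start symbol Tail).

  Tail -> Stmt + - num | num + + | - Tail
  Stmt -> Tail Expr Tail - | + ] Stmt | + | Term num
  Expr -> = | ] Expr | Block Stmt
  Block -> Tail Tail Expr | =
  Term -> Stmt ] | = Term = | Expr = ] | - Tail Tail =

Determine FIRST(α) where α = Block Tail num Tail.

{ +, -, =, ], num }

Add FIRST(Block) = { +, -, =, ], num }; Block is not nullable, stop.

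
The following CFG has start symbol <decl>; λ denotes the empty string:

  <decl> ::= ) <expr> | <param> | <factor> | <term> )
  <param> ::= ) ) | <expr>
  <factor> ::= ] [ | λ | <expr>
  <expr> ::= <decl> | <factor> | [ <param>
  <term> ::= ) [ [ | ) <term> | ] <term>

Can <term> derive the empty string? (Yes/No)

No

Nullable nonterminals: <decl>, <expr>, <factor>, <param>.
No production of <term> has an RHS whose symbols are all nullable, so <term> is not nullable.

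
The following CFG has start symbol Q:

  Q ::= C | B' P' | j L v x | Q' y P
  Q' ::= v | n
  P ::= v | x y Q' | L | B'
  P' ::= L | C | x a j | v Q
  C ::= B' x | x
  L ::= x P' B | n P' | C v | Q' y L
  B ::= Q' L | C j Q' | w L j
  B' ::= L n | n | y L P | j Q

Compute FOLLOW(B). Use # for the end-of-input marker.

In L ::= x P' B: B is at the end, add FOLLOW(L) = { #, j, n, v, w, x, y }.
Union: FOLLOW(B) = { #, j, n, v, w, x, y }.

{ #, j, n, v, w, x, y }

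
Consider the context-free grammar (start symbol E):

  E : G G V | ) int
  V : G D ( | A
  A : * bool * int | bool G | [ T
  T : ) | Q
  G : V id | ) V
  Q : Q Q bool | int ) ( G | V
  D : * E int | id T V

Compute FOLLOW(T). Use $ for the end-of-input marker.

In A : [ T: T is at the end, add FOLLOW(A) = { $, (, ), *, [, bool, id, int }.
In D : id T V: add FIRST(V) = { ), *, [, bool }.
Union: FOLLOW(T) = { $, (, ), *, [, bool, id, int }.

{ $, (, ), *, [, bool, id, int }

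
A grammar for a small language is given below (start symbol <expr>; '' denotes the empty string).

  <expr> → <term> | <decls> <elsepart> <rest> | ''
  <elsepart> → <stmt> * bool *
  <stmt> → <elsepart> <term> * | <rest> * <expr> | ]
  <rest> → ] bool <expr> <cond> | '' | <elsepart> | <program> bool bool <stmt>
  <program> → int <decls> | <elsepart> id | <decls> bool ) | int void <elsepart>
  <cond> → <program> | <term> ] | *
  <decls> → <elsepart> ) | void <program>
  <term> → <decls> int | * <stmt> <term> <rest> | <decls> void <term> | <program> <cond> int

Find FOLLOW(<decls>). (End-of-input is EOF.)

{ EOF, *, ], bool, int, void }

In <expr> → <decls> <elsepart> <rest>: add FIRST(<elsepart> <rest>) = { *, ], int, void }.
In <program> → int <decls>: <decls> is at the end, add FOLLOW(<program>) = { EOF, *, ], bool, int, void }.
In <program> → <decls> bool ): add FIRST(bool )) = { bool }.
In <term> → <decls> int: add FIRST(int) = { int }.
In <term> → <decls> void <term>: add FIRST(void <term>) = { void }.
Union: FOLLOW(<decls>) = { EOF, *, ], bool, int, void }.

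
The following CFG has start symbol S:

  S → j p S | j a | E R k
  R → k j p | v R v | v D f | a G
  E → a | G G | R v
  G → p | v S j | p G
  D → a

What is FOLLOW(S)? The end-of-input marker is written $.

S is the start symbol, so $ ∈ FOLLOW(S).
In S → j p S: S is at the end, add FOLLOW(S) = { $, j }.
In G → v S j: add FIRST(j) = { j }.
Union: FOLLOW(S) = { $, j }.

{ $, j }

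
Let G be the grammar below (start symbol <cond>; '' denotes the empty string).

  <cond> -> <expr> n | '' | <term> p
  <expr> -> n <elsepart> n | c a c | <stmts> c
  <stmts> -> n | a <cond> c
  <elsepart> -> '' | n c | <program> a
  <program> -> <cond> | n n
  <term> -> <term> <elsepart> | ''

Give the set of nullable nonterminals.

Directly nullable (have an ''-production): <cond>, <elsepart>, <term>.
<program> -> <cond> with every symbol nullable, so <program> is nullable.
No other nonterminal has a production whose RHS symbols are all nullable.

{ <cond>, <elsepart>, <program>, <term> }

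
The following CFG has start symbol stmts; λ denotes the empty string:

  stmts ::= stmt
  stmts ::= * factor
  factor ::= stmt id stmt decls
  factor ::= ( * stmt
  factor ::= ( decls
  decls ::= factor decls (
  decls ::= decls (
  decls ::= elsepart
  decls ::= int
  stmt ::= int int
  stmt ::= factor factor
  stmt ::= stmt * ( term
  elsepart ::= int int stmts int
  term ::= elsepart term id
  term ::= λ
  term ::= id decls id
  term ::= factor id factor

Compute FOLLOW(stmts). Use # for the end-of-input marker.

stmts is the start symbol, so # ∈ FOLLOW(stmts).
In elsepart ::= int int stmts int: add FIRST(int) = { int }.
Union: FOLLOW(stmts) = { #, int }.

{ #, int }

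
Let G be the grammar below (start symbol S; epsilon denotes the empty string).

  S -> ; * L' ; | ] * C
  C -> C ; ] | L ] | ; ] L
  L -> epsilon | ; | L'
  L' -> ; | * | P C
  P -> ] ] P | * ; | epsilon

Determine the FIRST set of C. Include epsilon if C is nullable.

From C -> C ; ]: add FIRST(C) = { *, ;, ] }.
From C -> L ]: L nullable, take FIRST(L) ∪ {]} = { *, ;, ] }.
C -> ; ] L contributes {;}.
Union: FIRST(C) = { *, ;, ] }.

{ *, ;, ] }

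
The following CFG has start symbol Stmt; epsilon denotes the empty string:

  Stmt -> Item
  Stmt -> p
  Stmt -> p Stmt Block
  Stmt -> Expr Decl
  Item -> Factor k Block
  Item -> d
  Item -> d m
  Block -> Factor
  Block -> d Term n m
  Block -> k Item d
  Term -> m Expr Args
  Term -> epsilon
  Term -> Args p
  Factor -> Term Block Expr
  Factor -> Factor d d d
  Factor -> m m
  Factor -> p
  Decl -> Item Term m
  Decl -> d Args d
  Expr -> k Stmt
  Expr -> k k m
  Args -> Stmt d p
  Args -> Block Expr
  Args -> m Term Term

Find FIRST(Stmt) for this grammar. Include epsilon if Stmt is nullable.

From Stmt -> Item: add FIRST(Item) = { d, k, m, p }.
Stmt -> p contributes {p}.
Stmt -> p Stmt Block contributes {p}.
From Stmt -> Expr Decl: add FIRST(Expr) = { k }.
Union: FIRST(Stmt) = { d, k, m, p }.

{ d, k, m, p }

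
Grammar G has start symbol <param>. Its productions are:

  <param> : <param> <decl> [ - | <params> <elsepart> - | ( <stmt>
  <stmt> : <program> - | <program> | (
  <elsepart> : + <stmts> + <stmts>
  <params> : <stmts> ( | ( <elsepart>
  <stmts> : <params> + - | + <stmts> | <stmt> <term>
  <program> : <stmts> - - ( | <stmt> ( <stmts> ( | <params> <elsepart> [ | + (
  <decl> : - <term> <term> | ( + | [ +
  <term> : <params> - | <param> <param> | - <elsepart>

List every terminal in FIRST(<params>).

From <params> : <stmts> (: add FIRST(<stmts>) = { (, + }.
<params> : ( <elsepart> contributes {(}.
Union: FIRST(<params>) = { (, + }.

{ (, + }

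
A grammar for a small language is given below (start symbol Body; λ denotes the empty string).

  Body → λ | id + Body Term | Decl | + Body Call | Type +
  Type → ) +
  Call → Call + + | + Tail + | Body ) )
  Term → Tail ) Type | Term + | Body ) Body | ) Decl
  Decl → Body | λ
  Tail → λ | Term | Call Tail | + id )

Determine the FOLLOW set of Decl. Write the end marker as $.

In Body → Decl: Decl is at the end, add FOLLOW(Body) = { $, ), +, id }.
In Term → ) Decl: Decl is at the end, add FOLLOW(Term) = { $, ), +, id }.
Union: FOLLOW(Decl) = { $, ), +, id }.

{ $, ), +, id }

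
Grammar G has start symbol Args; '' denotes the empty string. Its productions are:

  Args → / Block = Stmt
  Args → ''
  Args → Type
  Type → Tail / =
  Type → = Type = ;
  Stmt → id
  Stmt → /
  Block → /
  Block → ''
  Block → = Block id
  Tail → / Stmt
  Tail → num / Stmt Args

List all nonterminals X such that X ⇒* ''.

{ Args, Block }

Directly nullable (have an ''-production): Args, Block.
No other nonterminal has a production whose RHS symbols are all nullable.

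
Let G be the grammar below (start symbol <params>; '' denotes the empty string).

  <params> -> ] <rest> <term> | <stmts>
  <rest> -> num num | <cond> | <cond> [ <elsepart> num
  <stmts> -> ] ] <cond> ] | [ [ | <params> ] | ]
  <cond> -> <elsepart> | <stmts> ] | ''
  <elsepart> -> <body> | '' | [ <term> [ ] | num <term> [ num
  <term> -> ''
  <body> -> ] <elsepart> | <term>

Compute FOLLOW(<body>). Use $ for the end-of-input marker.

In <elsepart> -> <body>: <body> is at the end, add FOLLOW(<elsepart>) = { $, [, ], num }.
Union: FOLLOW(<body>) = { $, [, ], num }.

{ $, [, ], num }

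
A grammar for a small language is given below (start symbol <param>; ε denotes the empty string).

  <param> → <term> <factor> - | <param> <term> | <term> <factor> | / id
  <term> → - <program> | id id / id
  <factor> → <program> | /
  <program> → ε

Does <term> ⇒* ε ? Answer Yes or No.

No

Nullable nonterminals: <factor>, <program>.
No production of <term> has an RHS whose symbols are all nullable, so <term> is not nullable.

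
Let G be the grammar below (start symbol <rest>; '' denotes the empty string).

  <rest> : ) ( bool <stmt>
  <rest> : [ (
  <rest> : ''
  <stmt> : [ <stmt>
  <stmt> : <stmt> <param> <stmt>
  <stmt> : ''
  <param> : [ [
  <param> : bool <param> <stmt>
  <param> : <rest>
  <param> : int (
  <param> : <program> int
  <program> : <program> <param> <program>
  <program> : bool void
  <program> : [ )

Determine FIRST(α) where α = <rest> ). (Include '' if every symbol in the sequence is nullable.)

{ ), [ }

Add FIRST(<rest>)\{''} = { ), [ }; <rest> is nullable, continue.
) is a terminal; add {)} and stop.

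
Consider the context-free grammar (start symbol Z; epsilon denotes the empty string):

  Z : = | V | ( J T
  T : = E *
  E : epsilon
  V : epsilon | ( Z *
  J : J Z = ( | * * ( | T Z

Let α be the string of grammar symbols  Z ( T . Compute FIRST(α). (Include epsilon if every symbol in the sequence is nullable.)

{ (, = }

Add FIRST(Z)\{epsilon} = { (, = }; Z is nullable, continue.
( is a terminal; add {(} and stop.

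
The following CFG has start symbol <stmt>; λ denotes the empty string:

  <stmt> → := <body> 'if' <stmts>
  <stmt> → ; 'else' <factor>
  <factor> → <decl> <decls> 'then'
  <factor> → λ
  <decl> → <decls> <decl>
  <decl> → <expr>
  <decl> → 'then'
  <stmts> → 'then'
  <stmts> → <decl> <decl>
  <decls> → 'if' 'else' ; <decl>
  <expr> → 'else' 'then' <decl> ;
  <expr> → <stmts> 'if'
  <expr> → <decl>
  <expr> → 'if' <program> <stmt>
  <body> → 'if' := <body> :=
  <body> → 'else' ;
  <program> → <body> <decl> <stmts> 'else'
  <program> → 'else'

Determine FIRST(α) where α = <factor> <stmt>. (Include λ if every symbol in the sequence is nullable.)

Add FIRST(<factor>)\{λ} = { 'else', 'if', 'then' }; <factor> is nullable, continue.
Add FIRST(<stmt>) = { :=, ; }; <stmt> is not nullable, stop.

{ 'else', 'if', 'then', :=, ; }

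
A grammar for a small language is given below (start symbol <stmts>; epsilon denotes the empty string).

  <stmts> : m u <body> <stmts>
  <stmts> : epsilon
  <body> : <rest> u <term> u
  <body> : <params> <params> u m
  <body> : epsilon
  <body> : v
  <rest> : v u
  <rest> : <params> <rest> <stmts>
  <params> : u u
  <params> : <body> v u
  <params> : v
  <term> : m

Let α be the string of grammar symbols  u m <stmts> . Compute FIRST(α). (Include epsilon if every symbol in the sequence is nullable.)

{ u }

u is a terminal; add {u} and stop.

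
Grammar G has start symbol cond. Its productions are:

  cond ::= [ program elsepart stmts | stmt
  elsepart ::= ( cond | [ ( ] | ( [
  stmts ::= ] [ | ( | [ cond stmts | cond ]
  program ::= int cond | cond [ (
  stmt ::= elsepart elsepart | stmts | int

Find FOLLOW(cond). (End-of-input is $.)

cond is the start symbol, so $ ∈ FOLLOW(cond).
In elsepart ::= ( cond: cond is at the end, add FOLLOW(elsepart) = { $, (, [, ], int }.
In stmts ::= [ cond stmts: add FIRST(stmts) = { (, [, ], int }.
In stmts ::= cond ]: add FIRST(]) = { ] }.
In program ::= int cond: cond is at the end, add FOLLOW(program) = { (, [ }.
In program ::= cond [ (: add FIRST([ () = { [ }.
Union: FOLLOW(cond) = { $, (, [, ], int }.

{ $, (, [, ], int }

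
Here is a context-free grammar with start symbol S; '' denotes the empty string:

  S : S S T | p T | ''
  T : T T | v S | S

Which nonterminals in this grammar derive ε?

Directly nullable (have an ''-production): S.
T : T T with every symbol nullable, so T is nullable.

{ S, T }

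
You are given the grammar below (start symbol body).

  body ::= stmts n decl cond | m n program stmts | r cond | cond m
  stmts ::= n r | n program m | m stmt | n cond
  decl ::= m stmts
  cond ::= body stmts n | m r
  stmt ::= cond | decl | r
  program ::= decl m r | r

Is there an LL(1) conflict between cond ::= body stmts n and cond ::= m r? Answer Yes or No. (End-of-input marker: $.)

FIRST(body stmts n) = { m, n, r } and FIRST(m r) = { m }.
Both contain m, so the two alternatives are not disjoint — LL(1) conflict.

Yes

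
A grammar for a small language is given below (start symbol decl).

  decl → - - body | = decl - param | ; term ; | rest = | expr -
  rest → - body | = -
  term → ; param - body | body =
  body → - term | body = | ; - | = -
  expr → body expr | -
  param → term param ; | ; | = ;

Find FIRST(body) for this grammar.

body → - term contributes {-}.
From body → body =: add FIRST(body) = { -, ;, = }.
body → ; - contributes {;}.
body → = - contributes {=}.
Union: FIRST(body) = { -, ;, = }.

{ -, ;, = }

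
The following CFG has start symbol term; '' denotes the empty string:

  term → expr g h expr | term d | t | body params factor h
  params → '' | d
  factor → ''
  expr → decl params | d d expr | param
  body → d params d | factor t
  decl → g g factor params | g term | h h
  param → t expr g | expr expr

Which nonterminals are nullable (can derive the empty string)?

Directly nullable (have an ''-production): params, factor.
No other nonterminal has a production whose RHS symbols are all nullable.

{ factor, params }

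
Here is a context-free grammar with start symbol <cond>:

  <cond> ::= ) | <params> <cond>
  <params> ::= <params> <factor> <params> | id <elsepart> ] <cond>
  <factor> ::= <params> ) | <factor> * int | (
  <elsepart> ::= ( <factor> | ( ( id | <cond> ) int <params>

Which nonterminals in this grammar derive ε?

{ } (none)

No nonterminal has an empty production or an RHS whose symbols are all nullable.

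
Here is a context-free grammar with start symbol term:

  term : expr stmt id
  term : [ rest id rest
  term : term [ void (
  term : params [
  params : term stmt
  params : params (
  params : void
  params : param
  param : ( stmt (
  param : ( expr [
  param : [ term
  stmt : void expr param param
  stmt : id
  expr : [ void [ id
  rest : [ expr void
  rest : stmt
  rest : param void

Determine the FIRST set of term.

{ (, [, void }

From term : expr stmt id: add FIRST(expr) = { [ }.
term : [ rest id rest contributes {[}.
From term : term [ void (: add FIRST(term) = { (, [, void }.
From term : params [: add FIRST(params) = { (, [, void }.
Union: FIRST(term) = { (, [, void }.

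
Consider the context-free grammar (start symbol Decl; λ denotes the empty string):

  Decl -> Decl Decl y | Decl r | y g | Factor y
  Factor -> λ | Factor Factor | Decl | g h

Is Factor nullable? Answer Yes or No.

Factor has an λ-production, so Factor ⇒ λ.

Yes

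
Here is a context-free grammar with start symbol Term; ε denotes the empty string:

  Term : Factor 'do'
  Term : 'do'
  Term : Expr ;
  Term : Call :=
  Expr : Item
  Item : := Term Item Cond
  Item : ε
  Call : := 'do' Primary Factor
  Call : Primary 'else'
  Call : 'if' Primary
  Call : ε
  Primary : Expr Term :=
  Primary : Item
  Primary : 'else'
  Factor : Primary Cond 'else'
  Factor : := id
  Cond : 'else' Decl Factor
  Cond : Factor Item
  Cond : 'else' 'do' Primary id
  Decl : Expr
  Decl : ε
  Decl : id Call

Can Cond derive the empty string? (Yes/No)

No

Nullable nonterminals: Call, Decl, Expr, Item, Primary.
No production of Cond has an RHS whose symbols are all nullable, so Cond is not nullable.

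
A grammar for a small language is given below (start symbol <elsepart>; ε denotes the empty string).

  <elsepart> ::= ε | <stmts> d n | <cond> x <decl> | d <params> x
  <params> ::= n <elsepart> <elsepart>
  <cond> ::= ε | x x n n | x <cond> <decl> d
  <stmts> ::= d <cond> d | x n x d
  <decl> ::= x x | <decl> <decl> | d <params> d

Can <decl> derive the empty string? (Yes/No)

No

Nullable nonterminals: <cond>, <elsepart>.
No production of <decl> has an RHS whose symbols are all nullable, so <decl> is not nullable.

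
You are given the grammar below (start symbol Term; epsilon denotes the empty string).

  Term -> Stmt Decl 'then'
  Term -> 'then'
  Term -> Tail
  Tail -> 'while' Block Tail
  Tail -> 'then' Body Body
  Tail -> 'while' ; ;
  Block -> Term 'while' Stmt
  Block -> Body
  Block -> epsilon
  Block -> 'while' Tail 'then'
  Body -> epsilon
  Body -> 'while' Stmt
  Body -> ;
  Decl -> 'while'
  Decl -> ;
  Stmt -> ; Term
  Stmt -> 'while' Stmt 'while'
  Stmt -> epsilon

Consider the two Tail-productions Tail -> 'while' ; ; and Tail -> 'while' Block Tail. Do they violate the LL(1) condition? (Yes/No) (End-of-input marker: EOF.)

Yes

FIRST('while' ; ;) = { 'while' } and FIRST('while' Block Tail) = { 'while' }.
Both contain 'while', so the two alternatives are not disjoint — LL(1) conflict.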